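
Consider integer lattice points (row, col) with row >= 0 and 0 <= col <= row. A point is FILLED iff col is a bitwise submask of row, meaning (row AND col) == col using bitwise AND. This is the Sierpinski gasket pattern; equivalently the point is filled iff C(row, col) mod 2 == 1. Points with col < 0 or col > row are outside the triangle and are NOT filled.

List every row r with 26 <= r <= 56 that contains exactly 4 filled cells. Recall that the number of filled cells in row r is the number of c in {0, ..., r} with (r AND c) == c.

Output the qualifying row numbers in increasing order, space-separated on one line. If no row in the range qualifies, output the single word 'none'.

Row r has 2^popcount(r) filled cells, so we need popcount(r) = log2(4) = 2.
Scan r = 26..56 and keep those with exactly 2 one-bits:
r=26=11010 popcount=3 -> skip
r=27=11011 popcount=4 -> skip
r=28=11100 popcount=3 -> skip
r=29=11101 popcount=4 -> skip
r=30=11110 popcount=4 -> skip
r=31=11111 popcount=5 -> skip
r=32=100000 popcount=1 -> skip
r=33=100001 popcount=2 -> KEEP
r=34=100010 popcount=2 -> KEEP
r=35=100011 popcount=3 -> skip
r=36=100100 popcount=2 -> KEEP
r=37=100101 popcount=3 -> skip
r=38=100110 popcount=3 -> skip
r=39=100111 popcount=4 -> skip
r=40=101000 popcount=2 -> KEEP
r=41=101001 popcount=3 -> skip
r=42=101010 popcount=3 -> skip
r=43=101011 popcount=4 -> skip
r=44=101100 popcount=3 -> skip
r=45=101101 popcount=4 -> skip
r=46=101110 popcount=4 -> skip
r=47=101111 popcount=5 -> skip
r=48=110000 popcount=2 -> KEEP
r=49=110001 popcount=3 -> skip
r=50=110010 popcount=3 -> skip
r=51=110011 popcount=4 -> skip
r=52=110100 popcount=3 -> skip
r=53=110101 popcount=4 -> skip
r=54=110110 popcount=4 -> skip
r=55=110111 popcount=5 -> skip
r=56=111000 popcount=3 -> skip
Kept rows: 33 34 36 40 48

Answer: 33 34 36 40 48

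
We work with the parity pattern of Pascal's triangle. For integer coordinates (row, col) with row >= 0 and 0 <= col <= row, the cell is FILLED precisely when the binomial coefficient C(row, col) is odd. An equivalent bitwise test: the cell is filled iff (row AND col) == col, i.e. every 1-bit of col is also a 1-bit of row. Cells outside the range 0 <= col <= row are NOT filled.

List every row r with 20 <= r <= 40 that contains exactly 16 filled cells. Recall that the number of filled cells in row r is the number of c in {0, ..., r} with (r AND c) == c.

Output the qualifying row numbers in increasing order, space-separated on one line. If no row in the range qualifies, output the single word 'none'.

Answer: 23 27 29 30 39

Derivation:
Row r has 2^popcount(r) filled cells, so we need popcount(r) = log2(16) = 4.
Scan r = 20..40 and keep those with exactly 4 one-bits:
r=20=10100 popcount=2 -> skip
r=21=10101 popcount=3 -> skip
r=22=10110 popcount=3 -> skip
r=23=10111 popcount=4 -> KEEP
r=24=11000 popcount=2 -> skip
r=25=11001 popcount=3 -> skip
r=26=11010 popcount=3 -> skip
r=27=11011 popcount=4 -> KEEP
r=28=11100 popcount=3 -> skip
r=29=11101 popcount=4 -> KEEP
r=30=11110 popcount=4 -> KEEP
r=31=11111 popcount=5 -> skip
r=32=100000 popcount=1 -> skip
r=33=100001 popcount=2 -> skip
r=34=100010 popcount=2 -> skip
r=35=100011 popcount=3 -> skip
r=36=100100 popcount=2 -> skip
r=37=100101 popcount=3 -> skip
r=38=100110 popcount=3 -> skip
r=39=100111 popcount=4 -> KEEP
r=40=101000 popcount=2 -> skip
Kept rows: 23 27 29 30 39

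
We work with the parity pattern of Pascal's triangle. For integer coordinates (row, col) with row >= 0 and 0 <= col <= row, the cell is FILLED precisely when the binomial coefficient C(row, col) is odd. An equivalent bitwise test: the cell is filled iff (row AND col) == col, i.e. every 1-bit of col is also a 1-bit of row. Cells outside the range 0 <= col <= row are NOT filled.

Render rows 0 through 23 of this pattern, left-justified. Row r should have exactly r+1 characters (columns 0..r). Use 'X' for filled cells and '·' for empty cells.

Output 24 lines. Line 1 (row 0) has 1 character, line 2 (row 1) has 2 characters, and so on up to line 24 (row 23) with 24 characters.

Answer: X
XX
X·X
XXXX
X···X
XX··XX
X·X·X·X
XXXXXXXX
X·······X
XX······XX
X·X·····X·X
XXXX····XXXX
X···X···X···X
XX··XX··XX··XX
X·X·X·X·X·X·X·X
XXXXXXXXXXXXXXXX
X···············X
XX··············XX
X·X·············X·X
XXXX············XXXX
X···X···········X···X
XX··XX··········XX··XX
X·X·X·X·········X·X·X·X
XXXXXXXX········XXXXXXXX

Derivation:
r0=0: X
r1=1: XX
r2=10: X·X
r3=11: XXXX
r4=100: X···X
r5=101: XX··XX
r6=110: X·X·X·X
r7=111: XXXXXXXX
r8=1000: X·······X
r9=1001: XX······XX
r10=1010: X·X·····X·X
r11=1011: XXXX····XXXX
r12=1100: X···X···X···X
r13=1101: XX··XX··XX··XX
r14=1110: X·X·X·X·X·X·X·X
r15=1111: XXXXXXXXXXXXXXXX
r16=10000: X···············X
r17=10001: XX··············XX
r18=10010: X·X·············X·X
r19=10011: XXXX············XXXX
r20=10100: X···X···········X···X
r21=10101: XX··XX··········XX··XX
r22=10110: X·X·X·X·········X·X·X·X
r23=10111: XXXXXXXX········XXXXXXXX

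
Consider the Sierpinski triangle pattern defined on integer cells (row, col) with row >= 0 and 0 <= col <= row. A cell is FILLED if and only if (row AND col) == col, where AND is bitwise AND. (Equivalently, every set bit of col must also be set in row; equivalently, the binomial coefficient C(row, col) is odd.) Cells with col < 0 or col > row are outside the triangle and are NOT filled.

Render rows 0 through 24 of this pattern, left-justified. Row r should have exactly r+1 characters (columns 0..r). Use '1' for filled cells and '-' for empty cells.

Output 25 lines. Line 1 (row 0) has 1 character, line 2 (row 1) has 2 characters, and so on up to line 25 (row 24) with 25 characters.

Answer: 1
11
1-1
1111
1---1
11--11
1-1-1-1
11111111
1-------1
11------11
1-1-----1-1
1111----1111
1---1---1---1
11--11--11--11
1-1-1-1-1-1-1-1
1111111111111111
1---------------1
11--------------11
1-1-------------1-1
1111------------1111
1---1-----------1---1
11--11----------11--11
1-1-1-1---------1-1-1-1
11111111--------11111111
1-------1-------1-------1

Derivation:
r0=0: 1
r1=1: 11
r2=10: 1-1
r3=11: 1111
r4=100: 1---1
r5=101: 11--11
r6=110: 1-1-1-1
r7=111: 11111111
r8=1000: 1-------1
r9=1001: 11------11
r10=1010: 1-1-----1-1
r11=1011: 1111----1111
r12=1100: 1---1---1---1
r13=1101: 11--11--11--11
r14=1110: 1-1-1-1-1-1-1-1
r15=1111: 1111111111111111
r16=10000: 1---------------1
r17=10001: 11--------------11
r18=10010: 1-1-------------1-1
r19=10011: 1111------------1111
r20=10100: 1---1-----------1---1
r21=10101: 11--11----------11--11
r22=10110: 1-1-1-1---------1-1-1-1
r23=10111: 11111111--------11111111
r24=11000: 1-------1-------1-------1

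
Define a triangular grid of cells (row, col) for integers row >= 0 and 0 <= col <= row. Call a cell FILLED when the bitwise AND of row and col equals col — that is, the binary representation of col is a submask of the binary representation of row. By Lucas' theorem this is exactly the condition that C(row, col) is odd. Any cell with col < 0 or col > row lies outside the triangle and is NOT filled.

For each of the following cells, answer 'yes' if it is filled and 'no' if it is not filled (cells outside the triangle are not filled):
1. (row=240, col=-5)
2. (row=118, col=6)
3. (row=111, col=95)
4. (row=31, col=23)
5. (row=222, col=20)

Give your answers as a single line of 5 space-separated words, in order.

Answer: no yes no yes yes

Derivation:
(240,-5): col outside [0, 240] -> not filled
(118,6): row=0b1110110, col=0b110, row AND col = 0b110 = 6; 6 == 6 -> filled
(111,95): row=0b1101111, col=0b1011111, row AND col = 0b1001111 = 79; 79 != 95 -> empty
(31,23): row=0b11111, col=0b10111, row AND col = 0b10111 = 23; 23 == 23 -> filled
(222,20): row=0b11011110, col=0b10100, row AND col = 0b10100 = 20; 20 == 20 -> filled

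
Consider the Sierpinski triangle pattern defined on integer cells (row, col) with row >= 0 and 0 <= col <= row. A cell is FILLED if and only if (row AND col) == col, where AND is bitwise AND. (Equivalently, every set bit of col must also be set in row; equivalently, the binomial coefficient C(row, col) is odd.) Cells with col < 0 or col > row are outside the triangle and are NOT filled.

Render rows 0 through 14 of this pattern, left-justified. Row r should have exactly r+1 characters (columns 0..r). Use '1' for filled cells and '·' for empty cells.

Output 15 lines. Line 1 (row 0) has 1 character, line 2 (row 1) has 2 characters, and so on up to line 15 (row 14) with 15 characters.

r0=0: 1
r1=1: 11
r2=10: 1·1
r3=11: 1111
r4=100: 1···1
r5=101: 11··11
r6=110: 1·1·1·1
r7=111: 11111111
r8=1000: 1·······1
r9=1001: 11······11
r10=1010: 1·1·····1·1
r11=1011: 1111····1111
r12=1100: 1···1···1···1
r13=1101: 11··11··11··11
r14=1110: 1·1·1·1·1·1·1·1

Answer: 1
11
1·1
1111
1···1
11··11
1·1·1·1
11111111
1·······1
11······11
1·1·····1·1
1111····1111
1···1···1···1
11··11··11··11
1·1·1·1·1·1·1·1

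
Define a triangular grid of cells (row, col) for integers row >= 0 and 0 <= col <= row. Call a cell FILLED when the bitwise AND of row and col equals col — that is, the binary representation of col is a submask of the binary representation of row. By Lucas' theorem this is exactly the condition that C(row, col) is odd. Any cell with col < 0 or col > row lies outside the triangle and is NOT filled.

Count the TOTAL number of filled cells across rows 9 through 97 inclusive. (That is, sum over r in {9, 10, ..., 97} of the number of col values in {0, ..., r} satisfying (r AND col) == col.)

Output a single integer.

Answer: 1198

Derivation:
r9=1001 pc2: +4 =4
r10=1010 pc2: +4 =8
r11=1011 pc3: +8 =16
r12=1100 pc2: +4 =20
r13=1101 pc3: +8 =28
r14=1110 pc3: +8 =36
r15=1111 pc4: +16 =52
r16=10000 pc1: +2 =54
r17=10001 pc2: +4 =58
r18=10010 pc2: +4 =62
r19=10011 pc3: +8 =70
r20=10100 pc2: +4 =74
r21=10101 pc3: +8 =82
r22=10110 pc3: +8 =90
r23=10111 pc4: +16 =106
r24=11000 pc2: +4 =110
r25=11001 pc3: +8 =118
r26=11010 pc3: +8 =126
r27=11011 pc4: +16 =142
r28=11100 pc3: +8 =150
r29=11101 pc4: +16 =166
r30=11110 pc4: +16 =182
r31=11111 pc5: +32 =214
r32=100000 pc1: +2 =216
r33=100001 pc2: +4 =220
r34=100010 pc2: +4 =224
r35=100011 pc3: +8 =232
r36=100100 pc2: +4 =236
r37=100101 pc3: +8 =244
r38=100110 pc3: +8 =252
r39=100111 pc4: +16 =268
r40=101000 pc2: +4 =272
r41=101001 pc3: +8 =280
r42=101010 pc3: +8 =288
r43=101011 pc4: +16 =304
r44=101100 pc3: +8 =312
r45=101101 pc4: +16 =328
r46=101110 pc4: +16 =344
r47=101111 pc5: +32 =376
r48=110000 pc2: +4 =380
r49=110001 pc3: +8 =388
r50=110010 pc3: +8 =396
r51=110011 pc4: +16 =412
r52=110100 pc3: +8 =420
r53=110101 pc4: +16 =436
r54=110110 pc4: +16 =452
r55=110111 pc5: +32 =484
r56=111000 pc3: +8 =492
r57=111001 pc4: +16 =508
r58=111010 pc4: +16 =524
r59=111011 pc5: +32 =556
r60=111100 pc4: +16 =572
r61=111101 pc5: +32 =604
r62=111110 pc5: +32 =636
r63=111111 pc6: +64 =700
r64=1000000 pc1: +2 =702
r65=1000001 pc2: +4 =706
r66=1000010 pc2: +4 =710
r67=1000011 pc3: +8 =718
r68=1000100 pc2: +4 =722
r69=1000101 pc3: +8 =730
r70=1000110 pc3: +8 =738
r71=1000111 pc4: +16 =754
r72=1001000 pc2: +4 =758
r73=1001001 pc3: +8 =766
r74=1001010 pc3: +8 =774
r75=1001011 pc4: +16 =790
r76=1001100 pc3: +8 =798
r77=1001101 pc4: +16 =814
r78=1001110 pc4: +16 =830
r79=1001111 pc5: +32 =862
r80=1010000 pc2: +4 =866
r81=1010001 pc3: +8 =874
r82=1010010 pc3: +8 =882
r83=1010011 pc4: +16 =898
r84=1010100 pc3: +8 =906
r85=1010101 pc4: +16 =922
r86=1010110 pc4: +16 =938
r87=1010111 pc5: +32 =970
r88=1011000 pc3: +8 =978
r89=1011001 pc4: +16 =994
r90=1011010 pc4: +16 =1010
r91=1011011 pc5: +32 =1042
r92=1011100 pc4: +16 =1058
r93=1011101 pc5: +32 =1090
r94=1011110 pc5: +32 =1122
r95=1011111 pc6: +64 =1186
r96=1100000 pc2: +4 =1190
r97=1100001 pc3: +8 =1198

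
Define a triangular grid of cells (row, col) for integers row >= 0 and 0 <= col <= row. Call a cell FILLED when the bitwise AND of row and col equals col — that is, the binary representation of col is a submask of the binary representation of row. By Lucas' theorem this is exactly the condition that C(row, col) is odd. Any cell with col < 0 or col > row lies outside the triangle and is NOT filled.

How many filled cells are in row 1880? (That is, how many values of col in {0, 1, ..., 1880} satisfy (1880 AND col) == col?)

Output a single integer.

Answer: 64

Derivation:
1880 in binary = 11101011000
popcount(1880) = number of 1-bits in 11101011000 = 6
A col c satisfies (1880 AND c) == c iff every set bit of c is also set in 1880; each of the 6 set bits of 1880 can independently be on or off in c.
count = 2^6 = 64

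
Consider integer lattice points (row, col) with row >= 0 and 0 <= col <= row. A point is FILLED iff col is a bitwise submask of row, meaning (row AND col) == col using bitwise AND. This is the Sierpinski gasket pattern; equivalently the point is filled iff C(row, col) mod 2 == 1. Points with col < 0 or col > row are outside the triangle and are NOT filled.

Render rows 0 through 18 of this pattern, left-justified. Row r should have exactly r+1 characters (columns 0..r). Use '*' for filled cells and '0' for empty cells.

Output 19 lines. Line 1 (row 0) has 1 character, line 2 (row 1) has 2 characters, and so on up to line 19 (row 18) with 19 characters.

r0=0: *
r1=1: **
r2=10: *0*
r3=11: ****
r4=100: *000*
r5=101: **00**
r6=110: *0*0*0*
r7=111: ********
r8=1000: *0000000*
r9=1001: **000000**
r10=1010: *0*00000*0*
r11=1011: ****0000****
r12=1100: *000*000*000*
r13=1101: **00**00**00**
r14=1110: *0*0*0*0*0*0*0*
r15=1111: ****************
r16=10000: *000000000000000*
r17=10001: **00000000000000**
r18=10010: *0*0000000000000*0*

Answer: *
**
*0*
****
*000*
**00**
*0*0*0*
********
*0000000*
**000000**
*0*00000*0*
****0000****
*000*000*000*
**00**00**00**
*0*0*0*0*0*0*0*
****************
*000000000000000*
**00000000000000**
*0*0000000000000*0*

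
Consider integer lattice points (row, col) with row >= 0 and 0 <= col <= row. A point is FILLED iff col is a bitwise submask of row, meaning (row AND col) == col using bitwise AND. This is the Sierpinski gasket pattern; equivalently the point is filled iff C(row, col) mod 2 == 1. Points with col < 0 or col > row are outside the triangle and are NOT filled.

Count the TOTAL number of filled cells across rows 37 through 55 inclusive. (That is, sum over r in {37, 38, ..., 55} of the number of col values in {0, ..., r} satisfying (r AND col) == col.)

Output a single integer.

Answer: 248

Derivation:
r37=100101 pc3: +8 =8
r38=100110 pc3: +8 =16
r39=100111 pc4: +16 =32
r40=101000 pc2: +4 =36
r41=101001 pc3: +8 =44
r42=101010 pc3: +8 =52
r43=101011 pc4: +16 =68
r44=101100 pc3: +8 =76
r45=101101 pc4: +16 =92
r46=101110 pc4: +16 =108
r47=101111 pc5: +32 =140
r48=110000 pc2: +4 =144
r49=110001 pc3: +8 =152
r50=110010 pc3: +8 =160
r51=110011 pc4: +16 =176
r52=110100 pc3: +8 =184
r53=110101 pc4: +16 =200
r54=110110 pc4: +16 =216
r55=110111 pc5: +32 =248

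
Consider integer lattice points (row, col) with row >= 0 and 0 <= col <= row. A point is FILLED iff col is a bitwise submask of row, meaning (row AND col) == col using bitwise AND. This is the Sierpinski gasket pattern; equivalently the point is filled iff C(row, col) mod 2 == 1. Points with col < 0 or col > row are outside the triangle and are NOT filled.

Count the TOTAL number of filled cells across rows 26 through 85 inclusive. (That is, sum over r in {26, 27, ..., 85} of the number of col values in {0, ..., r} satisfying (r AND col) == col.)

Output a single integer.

Answer: 804

Derivation:
r26=11010 pc3: +8 =8
r27=11011 pc4: +16 =24
r28=11100 pc3: +8 =32
r29=11101 pc4: +16 =48
r30=11110 pc4: +16 =64
r31=11111 pc5: +32 =96
r32=100000 pc1: +2 =98
r33=100001 pc2: +4 =102
r34=100010 pc2: +4 =106
r35=100011 pc3: +8 =114
r36=100100 pc2: +4 =118
r37=100101 pc3: +8 =126
r38=100110 pc3: +8 =134
r39=100111 pc4: +16 =150
r40=101000 pc2: +4 =154
r41=101001 pc3: +8 =162
r42=101010 pc3: +8 =170
r43=101011 pc4: +16 =186
r44=101100 pc3: +8 =194
r45=101101 pc4: +16 =210
r46=101110 pc4: +16 =226
r47=101111 pc5: +32 =258
r48=110000 pc2: +4 =262
r49=110001 pc3: +8 =270
r50=110010 pc3: +8 =278
r51=110011 pc4: +16 =294
r52=110100 pc3: +8 =302
r53=110101 pc4: +16 =318
r54=110110 pc4: +16 =334
r55=110111 pc5: +32 =366
r56=111000 pc3: +8 =374
r57=111001 pc4: +16 =390
r58=111010 pc4: +16 =406
r59=111011 pc5: +32 =438
r60=111100 pc4: +16 =454
r61=111101 pc5: +32 =486
r62=111110 pc5: +32 =518
r63=111111 pc6: +64 =582
r64=1000000 pc1: +2 =584
r65=1000001 pc2: +4 =588
r66=1000010 pc2: +4 =592
r67=1000011 pc3: +8 =600
r68=1000100 pc2: +4 =604
r69=1000101 pc3: +8 =612
r70=1000110 pc3: +8 =620
r71=1000111 pc4: +16 =636
r72=1001000 pc2: +4 =640
r73=1001001 pc3: +8 =648
r74=1001010 pc3: +8 =656
r75=1001011 pc4: +16 =672
r76=1001100 pc3: +8 =680
r77=1001101 pc4: +16 =696
r78=1001110 pc4: +16 =712
r79=1001111 pc5: +32 =744
r80=1010000 pc2: +4 =748
r81=1010001 pc3: +8 =756
r82=1010010 pc3: +8 =764
r83=1010011 pc4: +16 =780
r84=1010100 pc3: +8 =788
r85=1010101 pc4: +16 =804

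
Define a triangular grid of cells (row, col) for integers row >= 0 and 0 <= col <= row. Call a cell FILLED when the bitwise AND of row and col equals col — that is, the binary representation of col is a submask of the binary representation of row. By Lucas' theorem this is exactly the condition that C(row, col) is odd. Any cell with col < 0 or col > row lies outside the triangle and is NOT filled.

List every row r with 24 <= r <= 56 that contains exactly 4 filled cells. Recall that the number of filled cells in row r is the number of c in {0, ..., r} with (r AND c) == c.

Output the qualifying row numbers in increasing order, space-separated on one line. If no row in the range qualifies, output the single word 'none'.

Answer: 24 33 34 36 40 48

Derivation:
Row r has 2^popcount(r) filled cells, so we need popcount(r) = log2(4) = 2.
Scan r = 24..56 and keep those with exactly 2 one-bits:
r=24=11000 popcount=2 -> KEEP
r=25=11001 popcount=3 -> skip
r=26=11010 popcount=3 -> skip
r=27=11011 popcount=4 -> skip
r=28=11100 popcount=3 -> skip
r=29=11101 popcount=4 -> skip
r=30=11110 popcount=4 -> skip
r=31=11111 popcount=5 -> skip
r=32=100000 popcount=1 -> skip
r=33=100001 popcount=2 -> KEEP
r=34=100010 popcount=2 -> KEEP
r=35=100011 popcount=3 -> skip
r=36=100100 popcount=2 -> KEEP
r=37=100101 popcount=3 -> skip
r=38=100110 popcount=3 -> skip
r=39=100111 popcount=4 -> skip
r=40=101000 popcount=2 -> KEEP
r=41=101001 popcount=3 -> skip
r=42=101010 popcount=3 -> skip
r=43=101011 popcount=4 -> skip
r=44=101100 popcount=3 -> skip
r=45=101101 popcount=4 -> skip
r=46=101110 popcount=4 -> skip
r=47=101111 popcount=5 -> skip
r=48=110000 popcount=2 -> KEEP
r=49=110001 popcount=3 -> skip
r=50=110010 popcount=3 -> skip
r=51=110011 popcount=4 -> skip
r=52=110100 popcount=3 -> skip
r=53=110101 popcount=4 -> skip
r=54=110110 popcount=4 -> skip
r=55=110111 popcount=5 -> skip
r=56=111000 popcount=3 -> skip
Kept rows: 24 33 34 36 40 48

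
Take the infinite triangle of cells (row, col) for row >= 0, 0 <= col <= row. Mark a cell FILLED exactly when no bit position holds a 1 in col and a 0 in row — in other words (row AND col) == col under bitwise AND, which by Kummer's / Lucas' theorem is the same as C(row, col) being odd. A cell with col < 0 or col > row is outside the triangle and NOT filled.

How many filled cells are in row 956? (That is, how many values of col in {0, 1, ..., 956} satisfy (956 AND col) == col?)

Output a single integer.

956 in binary = 1110111100
popcount(956) = number of 1-bits in 1110111100 = 7
A col c satisfies (956 AND c) == c iff every set bit of c is also set in 956; each of the 7 set bits of 956 can independently be on or off in c.
count = 2^7 = 128

Answer: 128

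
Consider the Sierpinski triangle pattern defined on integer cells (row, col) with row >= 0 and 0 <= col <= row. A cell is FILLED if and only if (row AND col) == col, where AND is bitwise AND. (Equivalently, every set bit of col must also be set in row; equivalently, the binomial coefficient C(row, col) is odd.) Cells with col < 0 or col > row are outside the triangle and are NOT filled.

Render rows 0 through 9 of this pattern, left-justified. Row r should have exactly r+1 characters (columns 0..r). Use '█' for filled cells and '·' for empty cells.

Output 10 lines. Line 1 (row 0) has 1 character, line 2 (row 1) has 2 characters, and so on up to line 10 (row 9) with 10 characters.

r0=0: █
r1=1: ██
r2=10: █·█
r3=11: ████
r4=100: █···█
r5=101: ██··██
r6=110: █·█·█·█
r7=111: ████████
r8=1000: █·······█
r9=1001: ██······██

Answer: █
██
█·█
████
█···█
██··██
█·█·█·█
████████
█·······█
██······██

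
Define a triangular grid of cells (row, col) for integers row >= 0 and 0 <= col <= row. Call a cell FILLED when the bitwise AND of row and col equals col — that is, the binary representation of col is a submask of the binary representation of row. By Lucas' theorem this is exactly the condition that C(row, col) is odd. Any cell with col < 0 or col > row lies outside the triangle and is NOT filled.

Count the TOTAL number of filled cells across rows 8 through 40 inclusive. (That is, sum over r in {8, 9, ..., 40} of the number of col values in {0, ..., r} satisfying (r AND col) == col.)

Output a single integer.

Answer: 274

Derivation:
r8=1000 pc1: +2 =2
r9=1001 pc2: +4 =6
r10=1010 pc2: +4 =10
r11=1011 pc3: +8 =18
r12=1100 pc2: +4 =22
r13=1101 pc3: +8 =30
r14=1110 pc3: +8 =38
r15=1111 pc4: +16 =54
r16=10000 pc1: +2 =56
r17=10001 pc2: +4 =60
r18=10010 pc2: +4 =64
r19=10011 pc3: +8 =72
r20=10100 pc2: +4 =76
r21=10101 pc3: +8 =84
r22=10110 pc3: +8 =92
r23=10111 pc4: +16 =108
r24=11000 pc2: +4 =112
r25=11001 pc3: +8 =120
r26=11010 pc3: +8 =128
r27=11011 pc4: +16 =144
r28=11100 pc3: +8 =152
r29=11101 pc4: +16 =168
r30=11110 pc4: +16 =184
r31=11111 pc5: +32 =216
r32=100000 pc1: +2 =218
r33=100001 pc2: +4 =222
r34=100010 pc2: +4 =226
r35=100011 pc3: +8 =234
r36=100100 pc2: +4 =238
r37=100101 pc3: +8 =246
r38=100110 pc3: +8 =254
r39=100111 pc4: +16 =270
r40=101000 pc2: +4 =274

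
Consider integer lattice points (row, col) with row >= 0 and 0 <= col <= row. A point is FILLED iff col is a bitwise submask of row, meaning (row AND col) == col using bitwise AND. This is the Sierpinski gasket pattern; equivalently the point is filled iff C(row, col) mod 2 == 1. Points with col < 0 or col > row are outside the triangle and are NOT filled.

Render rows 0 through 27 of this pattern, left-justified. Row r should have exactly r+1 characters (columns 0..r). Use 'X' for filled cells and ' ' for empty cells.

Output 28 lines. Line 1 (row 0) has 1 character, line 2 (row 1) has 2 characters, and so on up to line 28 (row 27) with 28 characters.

Answer: X
XX
X X
XXXX
X   X
XX  XX
X X X X
XXXXXXXX
X       X
XX      XX
X X     X X
XXXX    XXXX
X   X   X   X
XX  XX  XX  XX
X X X X X X X X
XXXXXXXXXXXXXXXX
X               X
XX              XX
X X             X X
XXXX            XXXX
X   X           X   X
XX  XX          XX  XX
X X X X         X X X X
XXXXXXXX        XXXXXXXX
X       X       X       X
XX      XX      XX      XX
X X     X X     X X     X X
XXXX    XXXX    XXXX    XXXX

Derivation:
r0=0: X
r1=1: XX
r2=10: X X
r3=11: XXXX
r4=100: X   X
r5=101: XX  XX
r6=110: X X X X
r7=111: XXXXXXXX
r8=1000: X       X
r9=1001: XX      XX
r10=1010: X X     X X
r11=1011: XXXX    XXXX
r12=1100: X   X   X   X
r13=1101: XX  XX  XX  XX
r14=1110: X X X X X X X X
r15=1111: XXXXXXXXXXXXXXXX
r16=10000: X               X
r17=10001: XX              XX
r18=10010: X X             X X
r19=10011: XXXX            XXXX
r20=10100: X   X           X   X
r21=10101: XX  XX          XX  XX
r22=10110: X X X X         X X X X
r23=10111: XXXXXXXX        XXXXXXXX
r24=11000: X       X       X       X
r25=11001: XX      XX      XX      XX
r26=11010: X X     X X     X X     X X
r27=11011: XXXX    XXXX    XXXX    XXXX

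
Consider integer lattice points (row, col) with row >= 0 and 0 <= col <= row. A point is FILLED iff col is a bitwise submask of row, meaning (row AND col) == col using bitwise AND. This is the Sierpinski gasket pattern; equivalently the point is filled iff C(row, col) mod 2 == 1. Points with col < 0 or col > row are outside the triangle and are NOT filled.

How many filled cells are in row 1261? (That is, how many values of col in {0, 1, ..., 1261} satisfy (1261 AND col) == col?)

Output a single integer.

1261 in binary = 10011101101
popcount(1261) = number of 1-bits in 10011101101 = 7
A col c satisfies (1261 AND c) == c iff every set bit of c is also set in 1261; each of the 7 set bits of 1261 can independently be on or off in c.
count = 2^7 = 128

Answer: 128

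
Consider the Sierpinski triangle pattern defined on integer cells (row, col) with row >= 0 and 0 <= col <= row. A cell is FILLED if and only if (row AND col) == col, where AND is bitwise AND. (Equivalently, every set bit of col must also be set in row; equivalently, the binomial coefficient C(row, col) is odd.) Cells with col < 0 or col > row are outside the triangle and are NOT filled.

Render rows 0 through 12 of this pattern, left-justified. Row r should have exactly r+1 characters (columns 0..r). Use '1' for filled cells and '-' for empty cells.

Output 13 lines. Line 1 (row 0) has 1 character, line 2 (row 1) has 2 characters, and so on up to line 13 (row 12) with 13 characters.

r0=0: 1
r1=1: 11
r2=10: 1-1
r3=11: 1111
r4=100: 1---1
r5=101: 11--11
r6=110: 1-1-1-1
r7=111: 11111111
r8=1000: 1-------1
r9=1001: 11------11
r10=1010: 1-1-----1-1
r11=1011: 1111----1111
r12=1100: 1---1---1---1

Answer: 1
11
1-1
1111
1---1
11--11
1-1-1-1
11111111
1-------1
11------11
1-1-----1-1
1111----1111
1---1---1---1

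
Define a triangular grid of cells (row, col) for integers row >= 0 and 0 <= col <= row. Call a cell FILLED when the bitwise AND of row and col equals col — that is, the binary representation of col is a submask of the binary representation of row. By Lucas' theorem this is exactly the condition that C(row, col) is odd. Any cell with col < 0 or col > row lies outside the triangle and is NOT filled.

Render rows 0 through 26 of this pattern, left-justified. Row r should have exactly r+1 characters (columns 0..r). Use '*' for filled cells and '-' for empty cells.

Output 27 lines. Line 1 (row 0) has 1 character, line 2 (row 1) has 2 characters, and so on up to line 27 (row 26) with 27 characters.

Answer: *
**
*-*
****
*---*
**--**
*-*-*-*
********
*-------*
**------**
*-*-----*-*
****----****
*---*---*---*
**--**--**--**
*-*-*-*-*-*-*-*
****************
*---------------*
**--------------**
*-*-------------*-*
****------------****
*---*-----------*---*
**--**----------**--**
*-*-*-*---------*-*-*-*
********--------********
*-------*-------*-------*
**------**------**------**
*-*-----*-*-----*-*-----*-*

Derivation:
r0=0: *
r1=1: **
r2=10: *-*
r3=11: ****
r4=100: *---*
r5=101: **--**
r6=110: *-*-*-*
r7=111: ********
r8=1000: *-------*
r9=1001: **------**
r10=1010: *-*-----*-*
r11=1011: ****----****
r12=1100: *---*---*---*
r13=1101: **--**--**--**
r14=1110: *-*-*-*-*-*-*-*
r15=1111: ****************
r16=10000: *---------------*
r17=10001: **--------------**
r18=10010: *-*-------------*-*
r19=10011: ****------------****
r20=10100: *---*-----------*---*
r21=10101: **--**----------**--**
r22=10110: *-*-*-*---------*-*-*-*
r23=10111: ********--------********
r24=11000: *-------*-------*-------*
r25=11001: **------**------**------**
r26=11010: *-*-----*-*-----*-*-----*-*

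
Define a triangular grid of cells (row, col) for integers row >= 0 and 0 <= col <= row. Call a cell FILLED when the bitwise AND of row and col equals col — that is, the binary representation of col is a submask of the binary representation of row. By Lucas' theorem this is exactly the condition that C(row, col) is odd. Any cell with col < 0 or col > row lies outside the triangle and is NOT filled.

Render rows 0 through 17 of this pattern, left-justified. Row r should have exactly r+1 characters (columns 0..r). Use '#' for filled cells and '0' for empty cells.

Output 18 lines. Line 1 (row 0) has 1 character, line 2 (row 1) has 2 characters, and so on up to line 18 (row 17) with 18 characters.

r0=0: #
r1=1: ##
r2=10: #0#
r3=11: ####
r4=100: #000#
r5=101: ##00##
r6=110: #0#0#0#
r7=111: ########
r8=1000: #0000000#
r9=1001: ##000000##
r10=1010: #0#00000#0#
r11=1011: ####0000####
r12=1100: #000#000#000#
r13=1101: ##00##00##00##
r14=1110: #0#0#0#0#0#0#0#
r15=1111: ################
r16=10000: #000000000000000#
r17=10001: ##00000000000000##

Answer: #
##
#0#
####
#000#
##00##
#0#0#0#
########
#0000000#
##000000##
#0#00000#0#
####0000####
#000#000#000#
##00##00##00##
#0#0#0#0#0#0#0#
################
#000000000000000#
##00000000000000##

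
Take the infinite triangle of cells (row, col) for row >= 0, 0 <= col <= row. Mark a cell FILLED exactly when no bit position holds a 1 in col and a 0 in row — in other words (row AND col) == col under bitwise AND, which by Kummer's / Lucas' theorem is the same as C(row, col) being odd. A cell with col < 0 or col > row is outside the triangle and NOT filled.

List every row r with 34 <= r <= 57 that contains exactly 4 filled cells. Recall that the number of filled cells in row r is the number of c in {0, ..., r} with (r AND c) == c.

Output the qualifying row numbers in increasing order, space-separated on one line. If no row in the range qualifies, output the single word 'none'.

Row r has 2^popcount(r) filled cells, so we need popcount(r) = log2(4) = 2.
Scan r = 34..57 and keep those with exactly 2 one-bits:
r=34=100010 popcount=2 -> KEEP
r=35=100011 popcount=3 -> skip
r=36=100100 popcount=2 -> KEEP
r=37=100101 popcount=3 -> skip
r=38=100110 popcount=3 -> skip
r=39=100111 popcount=4 -> skip
r=40=101000 popcount=2 -> KEEP
r=41=101001 popcount=3 -> skip
r=42=101010 popcount=3 -> skip
r=43=101011 popcount=4 -> skip
r=44=101100 popcount=3 -> skip
r=45=101101 popcount=4 -> skip
r=46=101110 popcount=4 -> skip
r=47=101111 popcount=5 -> skip
r=48=110000 popcount=2 -> KEEP
r=49=110001 popcount=3 -> skip
r=50=110010 popcount=3 -> skip
r=51=110011 popcount=4 -> skip
r=52=110100 popcount=3 -> skip
r=53=110101 popcount=4 -> skip
r=54=110110 popcount=4 -> skip
r=55=110111 popcount=5 -> skip
r=56=111000 popcount=3 -> skip
r=57=111001 popcount=4 -> skip
Kept rows: 34 36 40 48

Answer: 34 36 40 48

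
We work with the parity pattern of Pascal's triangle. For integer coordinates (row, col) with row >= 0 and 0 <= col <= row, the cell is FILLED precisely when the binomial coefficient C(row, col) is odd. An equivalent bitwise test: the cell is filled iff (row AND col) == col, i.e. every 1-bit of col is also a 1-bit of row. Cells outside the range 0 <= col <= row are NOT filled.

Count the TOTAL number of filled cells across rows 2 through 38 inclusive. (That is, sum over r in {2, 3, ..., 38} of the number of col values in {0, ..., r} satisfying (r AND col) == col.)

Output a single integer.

Answer: 278

Derivation:
r2=10 pc1: +2 =2
r3=11 pc2: +4 =6
r4=100 pc1: +2 =8
r5=101 pc2: +4 =12
r6=110 pc2: +4 =16
r7=111 pc3: +8 =24
r8=1000 pc1: +2 =26
r9=1001 pc2: +4 =30
r10=1010 pc2: +4 =34
r11=1011 pc3: +8 =42
r12=1100 pc2: +4 =46
r13=1101 pc3: +8 =54
r14=1110 pc3: +8 =62
r15=1111 pc4: +16 =78
r16=10000 pc1: +2 =80
r17=10001 pc2: +4 =84
r18=10010 pc2: +4 =88
r19=10011 pc3: +8 =96
r20=10100 pc2: +4 =100
r21=10101 pc3: +8 =108
r22=10110 pc3: +8 =116
r23=10111 pc4: +16 =132
r24=11000 pc2: +4 =136
r25=11001 pc3: +8 =144
r26=11010 pc3: +8 =152
r27=11011 pc4: +16 =168
r28=11100 pc3: +8 =176
r29=11101 pc4: +16 =192
r30=11110 pc4: +16 =208
r31=11111 pc5: +32 =240
r32=100000 pc1: +2 =242
r33=100001 pc2: +4 =246
r34=100010 pc2: +4 =250
r35=100011 pc3: +8 =258
r36=100100 pc2: +4 =262
r37=100101 pc3: +8 =270
r38=100110 pc3: +8 =278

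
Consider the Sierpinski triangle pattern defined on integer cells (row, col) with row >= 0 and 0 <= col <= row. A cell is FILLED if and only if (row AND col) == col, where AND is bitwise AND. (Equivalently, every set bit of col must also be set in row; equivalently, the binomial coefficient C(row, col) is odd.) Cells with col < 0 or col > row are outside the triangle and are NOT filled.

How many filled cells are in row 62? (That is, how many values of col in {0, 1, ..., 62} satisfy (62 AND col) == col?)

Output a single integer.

62 in binary = 111110
popcount(62) = number of 1-bits in 111110 = 5
A col c satisfies (62 AND c) == c iff every set bit of c is also set in 62; each of the 5 set bits of 62 can independently be on or off in c.
count = 2^5 = 32

Answer: 32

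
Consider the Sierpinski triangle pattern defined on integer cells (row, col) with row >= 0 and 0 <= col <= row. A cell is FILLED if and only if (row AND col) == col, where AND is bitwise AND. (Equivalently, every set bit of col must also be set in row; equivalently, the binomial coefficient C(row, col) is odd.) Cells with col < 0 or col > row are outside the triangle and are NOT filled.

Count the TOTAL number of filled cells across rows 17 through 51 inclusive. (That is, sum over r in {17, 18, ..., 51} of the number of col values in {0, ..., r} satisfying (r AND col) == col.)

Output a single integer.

Answer: 358

Derivation:
r17=10001 pc2: +4 =4
r18=10010 pc2: +4 =8
r19=10011 pc3: +8 =16
r20=10100 pc2: +4 =20
r21=10101 pc3: +8 =28
r22=10110 pc3: +8 =36
r23=10111 pc4: +16 =52
r24=11000 pc2: +4 =56
r25=11001 pc3: +8 =64
r26=11010 pc3: +8 =72
r27=11011 pc4: +16 =88
r28=11100 pc3: +8 =96
r29=11101 pc4: +16 =112
r30=11110 pc4: +16 =128
r31=11111 pc5: +32 =160
r32=100000 pc1: +2 =162
r33=100001 pc2: +4 =166
r34=100010 pc2: +4 =170
r35=100011 pc3: +8 =178
r36=100100 pc2: +4 =182
r37=100101 pc3: +8 =190
r38=100110 pc3: +8 =198
r39=100111 pc4: +16 =214
r40=101000 pc2: +4 =218
r41=101001 pc3: +8 =226
r42=101010 pc3: +8 =234
r43=101011 pc4: +16 =250
r44=101100 pc3: +8 =258
r45=101101 pc4: +16 =274
r46=101110 pc4: +16 =290
r47=101111 pc5: +32 =322
r48=110000 pc2: +4 =326
r49=110001 pc3: +8 =334
r50=110010 pc3: +8 =342
r51=110011 pc4: +16 =358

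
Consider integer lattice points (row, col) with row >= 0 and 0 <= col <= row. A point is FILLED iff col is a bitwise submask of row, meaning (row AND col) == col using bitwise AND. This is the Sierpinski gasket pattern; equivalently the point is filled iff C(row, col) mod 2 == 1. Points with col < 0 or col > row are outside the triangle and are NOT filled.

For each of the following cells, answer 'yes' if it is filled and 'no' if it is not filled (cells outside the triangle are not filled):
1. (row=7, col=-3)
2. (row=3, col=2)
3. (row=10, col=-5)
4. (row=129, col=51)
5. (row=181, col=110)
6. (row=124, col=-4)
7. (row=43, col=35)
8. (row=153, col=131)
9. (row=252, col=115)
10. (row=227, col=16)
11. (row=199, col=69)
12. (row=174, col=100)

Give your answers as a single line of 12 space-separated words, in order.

(7,-3): col outside [0, 7] -> not filled
(3,2): row=0b11, col=0b10, row AND col = 0b10 = 2; 2 == 2 -> filled
(10,-5): col outside [0, 10] -> not filled
(129,51): row=0b10000001, col=0b110011, row AND col = 0b1 = 1; 1 != 51 -> empty
(181,110): row=0b10110101, col=0b1101110, row AND col = 0b100100 = 36; 36 != 110 -> empty
(124,-4): col outside [0, 124] -> not filled
(43,35): row=0b101011, col=0b100011, row AND col = 0b100011 = 35; 35 == 35 -> filled
(153,131): row=0b10011001, col=0b10000011, row AND col = 0b10000001 = 129; 129 != 131 -> empty
(252,115): row=0b11111100, col=0b1110011, row AND col = 0b1110000 = 112; 112 != 115 -> empty
(227,16): row=0b11100011, col=0b10000, row AND col = 0b0 = 0; 0 != 16 -> empty
(199,69): row=0b11000111, col=0b1000101, row AND col = 0b1000101 = 69; 69 == 69 -> filled
(174,100): row=0b10101110, col=0b1100100, row AND col = 0b100100 = 36; 36 != 100 -> empty

Answer: no yes no no no no yes no no no yes no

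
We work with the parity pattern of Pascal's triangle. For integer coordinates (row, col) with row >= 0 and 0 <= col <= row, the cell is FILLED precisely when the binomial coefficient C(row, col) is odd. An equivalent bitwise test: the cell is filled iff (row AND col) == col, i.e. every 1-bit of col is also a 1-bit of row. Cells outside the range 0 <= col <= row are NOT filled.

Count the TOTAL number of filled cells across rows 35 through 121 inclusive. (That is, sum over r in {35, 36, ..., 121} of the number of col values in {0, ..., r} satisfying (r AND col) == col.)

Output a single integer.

r35=100011 pc3: +8 =8
r36=100100 pc2: +4 =12
r37=100101 pc3: +8 =20
r38=100110 pc3: +8 =28
r39=100111 pc4: +16 =44
r40=101000 pc2: +4 =48
r41=101001 pc3: +8 =56
r42=101010 pc3: +8 =64
r43=101011 pc4: +16 =80
r44=101100 pc3: +8 =88
r45=101101 pc4: +16 =104
r46=101110 pc4: +16 =120
r47=101111 pc5: +32 =152
r48=110000 pc2: +4 =156
r49=110001 pc3: +8 =164
r50=110010 pc3: +8 =172
r51=110011 pc4: +16 =188
r52=110100 pc3: +8 =196
r53=110101 pc4: +16 =212
r54=110110 pc4: +16 =228
r55=110111 pc5: +32 =260
r56=111000 pc3: +8 =268
r57=111001 pc4: +16 =284
r58=111010 pc4: +16 =300
r59=111011 pc5: +32 =332
r60=111100 pc4: +16 =348
r61=111101 pc5: +32 =380
r62=111110 pc5: +32 =412
r63=111111 pc6: +64 =476
r64=1000000 pc1: +2 =478
r65=1000001 pc2: +4 =482
r66=1000010 pc2: +4 =486
r67=1000011 pc3: +8 =494
r68=1000100 pc2: +4 =498
r69=1000101 pc3: +8 =506
r70=1000110 pc3: +8 =514
r71=1000111 pc4: +16 =530
r72=1001000 pc2: +4 =534
r73=1001001 pc3: +8 =542
r74=1001010 pc3: +8 =550
r75=1001011 pc4: +16 =566
r76=1001100 pc3: +8 =574
r77=1001101 pc4: +16 =590
r78=1001110 pc4: +16 =606
r79=1001111 pc5: +32 =638
r80=1010000 pc2: +4 =642
r81=1010001 pc3: +8 =650
r82=1010010 pc3: +8 =658
r83=1010011 pc4: +16 =674
r84=1010100 pc3: +8 =682
r85=1010101 pc4: +16 =698
r86=1010110 pc4: +16 =714
r87=1010111 pc5: +32 =746
r88=1011000 pc3: +8 =754
r89=1011001 pc4: +16 =770
r90=1011010 pc4: +16 =786
r91=1011011 pc5: +32 =818
r92=1011100 pc4: +16 =834
r93=1011101 pc5: +32 =866
r94=1011110 pc5: +32 =898
r95=1011111 pc6: +64 =962
r96=1100000 pc2: +4 =966
r97=1100001 pc3: +8 =974
r98=1100010 pc3: +8 =982
r99=1100011 pc4: +16 =998
r100=1100100 pc3: +8 =1006
r101=1100101 pc4: +16 =1022
r102=1100110 pc4: +16 =1038
r103=1100111 pc5: +32 =1070
r104=1101000 pc3: +8 =1078
r105=1101001 pc4: +16 =1094
r106=1101010 pc4: +16 =1110
r107=1101011 pc5: +32 =1142
r108=1101100 pc4: +16 =1158
r109=1101101 pc5: +32 =1190
r110=1101110 pc5: +32 =1222
r111=1101111 pc6: +64 =1286
r112=1110000 pc3: +8 =1294
r113=1110001 pc4: +16 =1310
r114=1110010 pc4: +16 =1326
r115=1110011 pc5: +32 =1358
r116=1110100 pc4: +16 =1374
r117=1110101 pc5: +32 =1406
r118=1110110 pc5: +32 =1438
r119=1110111 pc6: +64 =1502
r120=1111000 pc4: +16 =1518
r121=1111001 pc5: +32 =1550

Answer: 1550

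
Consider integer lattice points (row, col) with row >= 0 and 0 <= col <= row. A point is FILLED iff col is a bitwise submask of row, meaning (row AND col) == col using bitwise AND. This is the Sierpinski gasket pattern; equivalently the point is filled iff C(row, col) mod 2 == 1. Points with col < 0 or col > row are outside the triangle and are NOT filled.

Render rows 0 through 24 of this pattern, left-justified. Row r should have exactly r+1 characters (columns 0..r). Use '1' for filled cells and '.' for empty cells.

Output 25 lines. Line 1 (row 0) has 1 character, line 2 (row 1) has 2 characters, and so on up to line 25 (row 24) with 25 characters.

r0=0: 1
r1=1: 11
r2=10: 1.1
r3=11: 1111
r4=100: 1...1
r5=101: 11..11
r6=110: 1.1.1.1
r7=111: 11111111
r8=1000: 1.......1
r9=1001: 11......11
r10=1010: 1.1.....1.1
r11=1011: 1111....1111
r12=1100: 1...1...1...1
r13=1101: 11..11..11..11
r14=1110: 1.1.1.1.1.1.1.1
r15=1111: 1111111111111111
r16=10000: 1...............1
r17=10001: 11..............11
r18=10010: 1.1.............1.1
r19=10011: 1111............1111
r20=10100: 1...1...........1...1
r21=10101: 11..11..........11..11
r22=10110: 1.1.1.1.........1.1.1.1
r23=10111: 11111111........11111111
r24=11000: 1.......1.......1.......1

Answer: 1
11
1.1
1111
1...1
11..11
1.1.1.1
11111111
1.......1
11......11
1.1.....1.1
1111....1111
1...1...1...1
11..11..11..11
1.1.1.1.1.1.1.1
1111111111111111
1...............1
11..............11
1.1.............1.1
1111............1111
1...1...........1...1
11..11..........11..11
1.1.1.1.........1.1.1.1
11111111........11111111
1.......1.......1.......1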